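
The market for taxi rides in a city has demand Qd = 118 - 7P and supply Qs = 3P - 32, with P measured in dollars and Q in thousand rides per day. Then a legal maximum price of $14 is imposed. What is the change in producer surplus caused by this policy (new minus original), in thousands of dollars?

Equilibrium: 118 - 7P = 3P - 32, so 150 = 10P and P* = 15, Q* = 13.
Since 14 < 15, the ceiling is binding.
At P = 14: Qd = 118 - 7·14 = 20 and Qs = 3·14 - 32 = 10.
Producer surplus without the control is ½ · (15 - 32/3) · 13 = 169/6.
With the ceiling, producers sell 10 units at 14, so PS = ½ · (14 - 32/3) · 10 = 50/3.
Change in producer surplus = 50/3 - 169/6 = -11.5.

-11.5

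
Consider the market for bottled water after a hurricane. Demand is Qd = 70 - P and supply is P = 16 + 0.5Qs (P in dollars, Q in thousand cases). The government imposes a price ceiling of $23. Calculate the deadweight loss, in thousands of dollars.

363

Rearranging supply gives Qs = 2P - 32. Equilibrium: 70 - P = 2P - 32, so 102 = 3P and P* = 34, Q* = 36.
Because the ceiling (23) lies below the market-clearing price, it is binding.
At P = 23: Qd = 70 - 23 = 47 and Qs = 2·23 - 32 = 14.
Quantity traded falls to 14. At Q = 14 the demand price is 70 - 14 = 56 and the supply price is (32 + 14)/2 = 23.
Deadweight loss = ½ · (56 - 23) · (36 - 14) = ½ · 33 · 22 = 363.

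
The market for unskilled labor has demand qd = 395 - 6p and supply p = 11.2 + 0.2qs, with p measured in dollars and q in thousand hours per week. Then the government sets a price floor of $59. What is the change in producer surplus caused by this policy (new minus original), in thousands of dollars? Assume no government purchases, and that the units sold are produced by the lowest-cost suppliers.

-428.4

Rearranging supply gives qs = 5p - 56. Setting quantity demanded equal to quantity supplied, 395 - 6p = 5p - 56, gives p* = 41 and q* = 149.
The floor of 59 is above the equilibrium price 41, so it binds.
At p = 59: qd = 395 - 6·59 = 41 and qs = 5·59 - 56 = 239.
Producer surplus without the control is ½ · (41 - 11.2) · 149 = 2220.1.
With the floor, 41 units are sold at 59. The supply price at q = 41 is 19.4, so PS = ½ · [(59 - 11.2) + (59 - 19.4)] · 41 = 1791.7.
Change in producer surplus = 1791.7 - 2220.1 = -428.4.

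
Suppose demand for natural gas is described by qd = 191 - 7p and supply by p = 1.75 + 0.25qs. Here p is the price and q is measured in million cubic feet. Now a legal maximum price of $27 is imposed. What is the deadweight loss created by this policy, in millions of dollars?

Rearranging supply gives qs = 4p - 7. Without the control the market clears where 191 - 7p = 4p - 7, i.e. p* = 18 and q* = 65.
Since 27 is above p* = 18, the ceiling does not bind and the free-market outcome prevails.
Since the control does not bind, no trades are prevented and deadweight loss is zero.

0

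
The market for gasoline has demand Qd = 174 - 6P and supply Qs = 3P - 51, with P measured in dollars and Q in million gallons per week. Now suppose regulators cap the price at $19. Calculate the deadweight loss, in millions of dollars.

Equilibrium: 174 - 6P = 3P - 51, so 225 = 9P and P* = 25, Q* = 24.
The ceiling of 19 is below the equilibrium price 25, so it binds.
At P = 19: Qd = 174 - 6·19 = 60 and Qs = 3·19 - 51 = 6.
Quantity traded falls to 6. At Q = 6 the demand price is (174 - 6)/6 = 28 and the supply price is (51 + 6)/3 = 19.
Deadweight loss = ½ · (28 - 19) · (24 - 6) = ½ · 9 · 18 = 81.

81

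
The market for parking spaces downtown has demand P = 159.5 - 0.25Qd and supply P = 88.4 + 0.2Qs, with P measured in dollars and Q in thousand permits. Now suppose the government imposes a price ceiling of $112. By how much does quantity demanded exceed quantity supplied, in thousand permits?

72

Rearranging demand gives Qd = 638 - 4P; rearranging supply gives Qs = 5P - 442. In a free market, 638 - 4P = 5P - 442 gives the equilibrium P* = 120, Q* = 158.
The ceiling of 112 is below the equilibrium price 120, so it binds.
At P = 112: Qd = 638 - 4·112 = 190 and Qs = 5·112 - 442 = 118.
Shortage = Qd - Qs = 190 - 118 = 72.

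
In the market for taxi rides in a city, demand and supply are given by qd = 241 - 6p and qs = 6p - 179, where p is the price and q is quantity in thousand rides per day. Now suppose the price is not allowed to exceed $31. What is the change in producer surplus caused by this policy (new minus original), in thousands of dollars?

-76

Setting quantity demanded equal to quantity supplied, 241 - 6p = 6p - 179, gives p* = 35 and q* = 31.
Since 31 < 35, the ceiling is binding.
At p = 31: qd = 241 - 6·31 = 55 and qs = 6·31 - 179 = 7.
Producer surplus without the control is ½ · (35 - 179/6) · 31 = 961/12.
With the ceiling, producers sell 7 units at 31, so PS = ½ · (31 - 179/6) · 7 = 49/12.
Change in producer surplus = 49/12 - 961/12 = -76.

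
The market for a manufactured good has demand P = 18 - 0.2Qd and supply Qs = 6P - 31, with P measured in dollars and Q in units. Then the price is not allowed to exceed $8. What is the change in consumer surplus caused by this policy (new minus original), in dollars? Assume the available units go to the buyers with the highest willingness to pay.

Rearranging demand gives Qd = 90 - 5P. Setting quantity demanded equal to quantity supplied, 90 - 5P = 6P - 31, gives P* = 11 and Q* = 35.
Because the ceiling (8) lies below the market-clearing price, it is binding.
At P = 8: Qd = 90 - 5·8 = 50 and Qs = 6·8 - 31 = 17.
Consumer surplus without the control is ½ · (18 - 11) · 35 = 122.5.
With the ceiling, 17 units are sold at 8 (assume they go to the highest-value buyers). The demand price at Q = 17 is 14.6, so CS = ½ · [(18 - 8) + (14.6 - 8)] · 17 = 141.1.
Change in consumer surplus = 141.1 - 122.5 = 18.6.

18.6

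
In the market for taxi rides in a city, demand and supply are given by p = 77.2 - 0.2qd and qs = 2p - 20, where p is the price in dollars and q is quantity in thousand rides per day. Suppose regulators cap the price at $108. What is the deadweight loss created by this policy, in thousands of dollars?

Rearranging demand gives qd = 386 - 5p. In a free market, 386 - 5p = 2p - 20 gives the equilibrium p* = 58, q* = 96.
Since 108 is above p* = 58, the ceiling does not bind and the free-market outcome prevails.
Since the control does not bind, no trades are prevented and deadweight loss is zero.

0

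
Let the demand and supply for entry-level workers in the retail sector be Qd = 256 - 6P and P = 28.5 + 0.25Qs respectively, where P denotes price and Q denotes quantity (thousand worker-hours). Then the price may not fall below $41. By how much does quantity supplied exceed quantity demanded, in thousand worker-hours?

Rearranging supply gives Qs = 4P - 114. Without the control the market clears where 256 - 6P = 4P - 114, i.e. P* = 37 and Q* = 34.
The floor of 41 is above the equilibrium price 37, so it binds.
At P = 41: Qd = 256 - 6·41 = 10 and Qs = 4·41 - 114 = 50.
Surplus = Qs - Qd = 50 - 10 = 40.

40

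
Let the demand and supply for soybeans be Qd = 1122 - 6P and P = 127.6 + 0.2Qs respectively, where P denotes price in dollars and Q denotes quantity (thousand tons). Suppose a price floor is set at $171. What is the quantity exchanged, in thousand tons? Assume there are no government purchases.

96

Rearranging supply gives Qs = 5P - 638. In a free market, 1122 - 6P = 5P - 638 gives the equilibrium P* = 160, Q* = 162.
Since 171 > 160, the floor is binding.
At P = 171: Qd = 1122 - 6·171 = 96 and Qs = 5·171 - 638 = 217.
The quantity actually transacted is the short side, demand: 96.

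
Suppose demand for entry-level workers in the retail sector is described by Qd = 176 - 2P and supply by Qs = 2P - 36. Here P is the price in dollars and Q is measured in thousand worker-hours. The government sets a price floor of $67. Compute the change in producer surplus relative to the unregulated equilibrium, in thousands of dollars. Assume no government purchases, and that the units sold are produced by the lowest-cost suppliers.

392

In a free market, 176 - 2P = 2P - 36 gives the equilibrium P* = 53, Q* = 70.
The floor of 67 is above the equilibrium price 53, so it binds.
At P = 67: Qd = 176 - 2·67 = 42 and Qs = 2·67 - 36 = 98.
Producer surplus without the control is ½ · (53 - 18) · 70 = 1225.
With the floor, 42 units are sold at 67. The supply price at Q = 42 is 39, so PS = ½ · [(67 - 18) + (67 - 39)] · 42 = 1617.
Change in producer surplus = 1617 - 1225 = 392.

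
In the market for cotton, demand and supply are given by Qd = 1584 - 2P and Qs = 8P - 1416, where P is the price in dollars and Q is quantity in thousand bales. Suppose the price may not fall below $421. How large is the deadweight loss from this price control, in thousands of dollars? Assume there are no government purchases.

18301.25

Without the control the market clears where 1584 - 2P = 8P - 1416, i.e. P* = 300 and Q* = 984.
The floor of 421 is above the equilibrium price 300, so it binds.
At P = 421: Qd = 1584 - 2·421 = 742 and Qs = 8·421 - 1416 = 1952.
Quantity traded falls to 742. At Q = 742 the demand price is (1584 - 742)/2 = 421 and the supply price is (1416 + 742)/8 = 269.75.
Deadweight loss = ½ · (421 - 269.75) · (984 - 742) = ½ · 151.25 · 242 = 18301.25.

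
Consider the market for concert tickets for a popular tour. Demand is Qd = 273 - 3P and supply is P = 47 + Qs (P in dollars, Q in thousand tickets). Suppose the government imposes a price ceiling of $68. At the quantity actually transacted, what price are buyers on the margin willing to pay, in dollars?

Rearranging supply gives Qs = P - 47. Setting quantity demanded equal to quantity supplied, 273 - 3P = P - 47, gives P* = 80 and Q* = 33.
The ceiling of 68 is below the equilibrium price 80, so it binds.
At P = 68: Qd = 273 - 3·68 = 69 and Qs = 68 - 47 = 21.
Only 21 units reach the market. On the demand curve, the marginal buyer's willingness to pay at Q = 21 is (273 - 21)/3 = 84.

84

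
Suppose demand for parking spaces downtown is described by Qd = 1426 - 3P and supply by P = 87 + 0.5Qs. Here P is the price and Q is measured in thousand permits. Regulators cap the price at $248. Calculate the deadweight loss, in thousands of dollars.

Rearranging supply gives Qs = 2P - 174. Without the control the market clears where 1426 - 3P = 2P - 174, i.e. P* = 320 and Q* = 466.
The ceiling of 248 is below the equilibrium price 320, so it binds.
At P = 248: Qd = 1426 - 3·248 = 682 and Qs = 2·248 - 174 = 322.
Quantity traded falls to 322. At Q = 322 the demand price is (1426 - 322)/3 = 368 and the supply price is (174 + 322)/2 = 248.
Deadweight loss = ½ · (368 - 248) · (466 - 322) = ½ · 120 · 144 = 8640.

8640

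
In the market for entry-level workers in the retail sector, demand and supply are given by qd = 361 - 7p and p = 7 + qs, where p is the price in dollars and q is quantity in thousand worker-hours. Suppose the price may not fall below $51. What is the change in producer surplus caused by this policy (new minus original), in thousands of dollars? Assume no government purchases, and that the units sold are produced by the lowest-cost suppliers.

Rearranging supply gives qs = p - 7. In a free market, 361 - 7p = p - 7 gives the equilibrium p* = 46, q* = 39.
The floor of 51 is above the equilibrium price 46, so it binds.
At p = 51: qd = 361 - 7·51 = 4 and qs = 51 - 7 = 44.
Producer surplus without the control is ½ · (46 - 7) · 39 = 760.5.
With the floor, 4 units are sold at 51. The supply price at q = 4 is 11, so PS = ½ · [(51 - 7) + (51 - 11)] · 4 = 168.
Change in producer surplus = 168 - 760.5 = -592.5.

-592.5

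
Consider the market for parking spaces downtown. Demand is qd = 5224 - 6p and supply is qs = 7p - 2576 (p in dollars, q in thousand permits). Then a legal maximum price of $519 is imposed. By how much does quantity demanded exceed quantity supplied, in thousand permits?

1053

Equilibrium: 5224 - 6p = 7p - 2576, so 7800 = 13p and p* = 600, q* = 1624.
The ceiling of 519 is below the equilibrium price 600, so it binds.
At p = 519: qd = 5224 - 6·519 = 2110 and qs = 7·519 - 2576 = 1057.
Shortage = qd - qs = 2110 - 1057 = 1053.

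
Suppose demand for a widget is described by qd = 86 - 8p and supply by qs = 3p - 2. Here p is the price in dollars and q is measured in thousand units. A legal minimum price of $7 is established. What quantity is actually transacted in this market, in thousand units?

Without the control the market clears where 86 - 8p = 3p - 2, i.e. p* = 8 and q* = 22.
Since 7 is below p* = 8, the floor does not bind and the free-market outcome prevails.

22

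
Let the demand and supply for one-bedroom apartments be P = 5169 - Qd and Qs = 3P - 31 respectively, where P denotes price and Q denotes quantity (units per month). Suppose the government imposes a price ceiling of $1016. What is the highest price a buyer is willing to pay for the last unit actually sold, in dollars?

2152

Rearranging demand gives Qd = 5169 - P. Setting quantity demanded equal to quantity supplied, 5169 - P = 3P - 31, gives P* = 1300 and Q* = 3869.
Because the ceiling (1016) lies below the market-clearing price, it is binding.
At P = 1016: Qd = 5169 - 1016 = 4153 and Qs = 3·1016 - 31 = 3017.
Only 3017 units reach the market. On the demand curve, the marginal buyer's willingness to pay at Q = 3017 is (5169 - 3017) = 2152.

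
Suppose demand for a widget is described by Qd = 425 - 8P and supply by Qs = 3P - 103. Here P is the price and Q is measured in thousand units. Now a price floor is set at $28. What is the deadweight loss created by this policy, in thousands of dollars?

Equilibrium: 425 - 8P = 3P - 103, so 528 = 11P and P* = 48, Q* = 41.
Since 28 is below P* = 48, the floor does not bind and the free-market outcome prevails.
Since the control does not bind, no trades are prevented and deadweight loss is zero.

0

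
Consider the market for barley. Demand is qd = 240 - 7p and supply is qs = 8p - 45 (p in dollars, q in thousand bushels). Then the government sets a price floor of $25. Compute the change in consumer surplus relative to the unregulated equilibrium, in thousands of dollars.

In a free market, 240 - 7p = 8p - 45 gives the equilibrium p* = 19, q* = 107.
Since 25 > 19, the floor is binding.
At p = 25: qd = 240 - 7·25 = 65 and qs = 8·25 - 45 = 155.
Consumer surplus without the control is ½ · (240/7 - 19) · 107 = 11449/14.
With the floor, consumers buy 65 units at 25, so CS = ½ · (240/7 - 25) · 65 = 4225/14.
Change in consumer surplus = 4225/14 - 11449/14 = -516.

-516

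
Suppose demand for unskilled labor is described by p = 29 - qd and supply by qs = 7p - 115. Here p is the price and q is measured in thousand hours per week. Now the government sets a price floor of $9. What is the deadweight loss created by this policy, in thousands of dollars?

Rearranging demand gives qd = 29 - p. Without the control the market clears where 29 - p = 7p - 115, i.e. p* = 18 and q* = 11.
The floor of 9 is below the equilibrium price 18, so it is not binding; the market clears at p* = 18, q* = 11.
Since the control does not bind, no trades are prevented and deadweight loss is zero.

0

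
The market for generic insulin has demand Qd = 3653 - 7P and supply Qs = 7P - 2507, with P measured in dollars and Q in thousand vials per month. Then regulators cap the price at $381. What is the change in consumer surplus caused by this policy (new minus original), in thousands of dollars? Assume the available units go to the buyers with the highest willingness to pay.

Setting quantity demanded equal to quantity supplied, 3653 - 7P = 7P - 2507, gives P* = 440 and Q* = 573.
Since 381 < 440, the ceiling is binding.
At P = 381: Qd = 3653 - 7·381 = 986 and Qs = 7·381 - 2507 = 160.
Consumer surplus without the control is ½ · (3653/7 - 440) · 573 = 328329/14.
With the ceiling, 160 units are sold at 381 (assume they go to the highest-value buyers). The demand price at Q = 160 is 499, so CS = ½ · [(3653/7 - 381) + (499 - 381)] · 160 = 144960/7.
Change in consumer surplus = 144960/7 - 328329/14 = -2743.5.

-2743.5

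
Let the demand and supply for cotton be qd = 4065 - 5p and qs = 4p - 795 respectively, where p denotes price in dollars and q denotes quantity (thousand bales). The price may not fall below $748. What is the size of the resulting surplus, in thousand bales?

Setting quantity demanded equal to quantity supplied, 4065 - 5p = 4p - 795, gives p* = 540 and q* = 1365.
Because the floor (748) lies above the market-clearing price, it is binding.
At p = 748: qd = 4065 - 5·748 = 325 and qs = 4·748 - 795 = 2197.
Surplus = qs - qd = 2197 - 325 = 1872.

1872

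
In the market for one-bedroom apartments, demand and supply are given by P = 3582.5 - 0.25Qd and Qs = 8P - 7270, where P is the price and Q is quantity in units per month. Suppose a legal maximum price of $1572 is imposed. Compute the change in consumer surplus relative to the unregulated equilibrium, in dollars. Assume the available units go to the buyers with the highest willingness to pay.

Rearranging demand gives Qd = 14330 - 4P. Without the control the market clears where 14330 - 4P = 8P - 7270, i.e. P* = 1800 and Q* = 7130.
The ceiling of 1572 is below the equilibrium price 1800, so it binds.
At P = 1572: Qd = 14330 - 4·1572 = 8042 and Qs = 8·1572 - 7270 = 5306.
Consumer surplus without the control is ½ · (3582.5 - 1800) · 7130 = 6354612.5.
With the ceiling, 5306 units are sold at 1572 (assume they go to the highest-value buyers). The demand price at Q = 5306 is 2256, so CS = ½ · [(3582.5 - 1572) + (2256 - 1572)] · 5306 = 7148508.5.
Change in consumer surplus = 7148508.5 - 6354612.5 = 793896.

793896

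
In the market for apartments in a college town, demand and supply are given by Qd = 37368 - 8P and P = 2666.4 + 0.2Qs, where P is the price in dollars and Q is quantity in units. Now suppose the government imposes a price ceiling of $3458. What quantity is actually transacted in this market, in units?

Rearranging supply gives Qs = 5P - 13332. Equilibrium: 37368 - 8P = 5P - 13332, so 50700 = 13P and P* = 3900, Q* = 6168.
Because the ceiling (3458) lies below the market-clearing price, it is binding.
At P = 3458: Qd = 37368 - 8·3458 = 9704 and Qs = 5·3458 - 13332 = 3958.
The quantity actually transacted is the short side, supply: 3958.

3958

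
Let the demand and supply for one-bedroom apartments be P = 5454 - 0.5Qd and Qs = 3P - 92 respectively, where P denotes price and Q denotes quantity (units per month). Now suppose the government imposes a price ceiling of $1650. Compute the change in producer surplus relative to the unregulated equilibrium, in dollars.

-3125650

Rearranging demand gives Qd = 10908 - 2P. In a free market, 10908 - 2P = 3P - 92 gives the equilibrium P* = 2200, Q* = 6508.
The ceiling of 1650 is below the equilibrium price 2200, so it binds.
At P = 1650: Qd = 10908 - 2·1650 = 7608 and Qs = 3·1650 - 92 = 4858.
Producer surplus without the control is ½ · (2200 - 92/3) · 6508 = 21177032/3.
With the ceiling, producers sell 4858 units at 1650, so PS = ½ · (1650 - 92/3) · 4858 = 11800082/3.
Change in producer surplus = 11800082/3 - 21177032/3 = -3125650.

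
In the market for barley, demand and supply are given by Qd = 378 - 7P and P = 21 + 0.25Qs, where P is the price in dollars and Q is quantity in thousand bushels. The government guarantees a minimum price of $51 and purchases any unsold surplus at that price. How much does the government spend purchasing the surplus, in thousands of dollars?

5049

Rearranging supply gives Qs = 4P - 84. Without the control the market clears where 378 - 7P = 4P - 84, i.e. P* = 42 and Q* = 84.
Because the floor (51) lies above the market-clearing price, it is binding.
At P = 51: Qd = 378 - 7·51 = 21 and Qs = 4·51 - 84 = 120.
Surplus = Qs - Qd = 99.
Government expenditure = surplus × support price = 99 × 51 = 5049.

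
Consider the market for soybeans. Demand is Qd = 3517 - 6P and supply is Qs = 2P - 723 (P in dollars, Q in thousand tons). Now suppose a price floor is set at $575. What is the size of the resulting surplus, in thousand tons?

Without the control the market clears where 3517 - 6P = 2P - 723, i.e. P* = 530 and Q* = 337.
Because the floor (575) lies above the market-clearing price, it is binding.
At P = 575: Qd = 3517 - 6·575 = 67 and Qs = 2·575 - 723 = 427.
Surplus = Qs - Qd = 427 - 67 = 360.

360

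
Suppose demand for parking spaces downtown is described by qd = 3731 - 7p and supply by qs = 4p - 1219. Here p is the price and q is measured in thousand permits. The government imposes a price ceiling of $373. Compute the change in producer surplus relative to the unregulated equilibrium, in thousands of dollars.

-32879

Setting quantity demanded equal to quantity supplied, 3731 - 7p = 4p - 1219, gives p* = 450 and q* = 581.
Because the ceiling (373) lies below the market-clearing price, it is binding.
At p = 373: qd = 3731 - 7·373 = 1120 and qs = 4·373 - 1219 = 273.
Producer surplus without the control is ½ · (450 - 304.75) · 581 = 42195.125.
With the ceiling, producers sell 273 units at 373, so PS = ½ · (373 - 304.75) · 273 = 9316.125.
Change in producer surplus = 9316.125 - 42195.125 = -32879.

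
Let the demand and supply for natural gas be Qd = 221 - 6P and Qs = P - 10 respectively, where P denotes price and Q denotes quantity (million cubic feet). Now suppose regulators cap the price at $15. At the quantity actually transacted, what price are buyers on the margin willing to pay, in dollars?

Equilibrium: 221 - 6P = P - 10, so 231 = 7P and P* = 33, Q* = 23.
Because the ceiling (15) lies below the market-clearing price, it is binding.
At P = 15: Qd = 221 - 6·15 = 131 and Qs = 15 - 10 = 5.
Only 5 units reach the market. On the demand curve, the marginal buyer's willingness to pay at Q = 5 is (221 - 5)/6 = 36.

36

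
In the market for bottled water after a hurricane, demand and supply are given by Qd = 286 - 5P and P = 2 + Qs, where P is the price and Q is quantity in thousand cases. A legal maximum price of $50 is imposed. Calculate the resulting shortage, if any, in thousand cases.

0

Rearranging supply gives Qs = P - 2. In a free market, 286 - 5P = P - 2 gives the equilibrium P* = 48, Q* = 46.
Since 50 is above P* = 48, the ceiling does not bind and the free-market outcome prevails.
Since the control does not bind, there is no shortage.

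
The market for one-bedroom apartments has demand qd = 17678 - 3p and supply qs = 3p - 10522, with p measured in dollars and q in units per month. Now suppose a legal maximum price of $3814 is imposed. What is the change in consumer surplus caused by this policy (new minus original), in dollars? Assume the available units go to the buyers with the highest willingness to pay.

-362374

In a free market, 17678 - 3p = 3p - 10522 gives the equilibrium p* = 4700, q* = 3578.
Because the ceiling (3814) lies below the market-clearing price, it is binding.
At p = 3814: qd = 17678 - 3·3814 = 6236 and qs = 3·3814 - 10522 = 920.
Consumer surplus without the control is ½ · (17678/3 - 4700) · 3578 = 6401042/3.
With the ceiling, 920 units are sold at 3814 (assume they go to the highest-value buyers). The demand price at q = 920 is 5586, so CS = ½ · [(17678/3 - 3814) + (5586 - 3814)] · 920 = 5313920/3.
Change in consumer surplus = 5313920/3 - 6401042/3 = -362374.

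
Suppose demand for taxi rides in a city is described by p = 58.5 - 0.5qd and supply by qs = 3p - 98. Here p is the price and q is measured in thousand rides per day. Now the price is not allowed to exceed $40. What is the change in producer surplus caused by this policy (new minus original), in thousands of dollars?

-79.5

Rearranging demand gives qd = 117 - 2p. Equilibrium: 117 - 2p = 3p - 98, so 215 = 5p and p* = 43, q* = 31.
Since 40 < 43, the ceiling is binding.
At p = 40: qd = 117 - 2·40 = 37 and qs = 3·40 - 98 = 22.
Producer surplus without the control is ½ · (43 - 98/3) · 31 = 961/6.
With the ceiling, producers sell 22 units at 40, so PS = ½ · (40 - 98/3) · 22 = 242/3.
Change in producer surplus = 242/3 - 961/6 = -79.5.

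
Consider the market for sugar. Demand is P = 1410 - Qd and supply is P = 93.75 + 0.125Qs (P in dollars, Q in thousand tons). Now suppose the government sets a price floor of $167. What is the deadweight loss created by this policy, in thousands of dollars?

Rearranging demand gives Qd = 1410 - P; rearranging supply gives Qs = 8P - 750. Setting quantity demanded equal to quantity supplied, 1410 - P = 8P - 750, gives P* = 240 and Q* = 1170.
The floor of 167 is below the equilibrium price 240, so it is not binding; the market clears at P* = 240, Q* = 1170.
Since the control does not bind, no trades are prevented and deadweight loss is zero.

0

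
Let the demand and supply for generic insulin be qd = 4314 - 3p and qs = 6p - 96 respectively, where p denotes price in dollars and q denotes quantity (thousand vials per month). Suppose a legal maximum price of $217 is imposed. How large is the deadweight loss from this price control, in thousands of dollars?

670761

Without the control the market clears where 4314 - 3p = 6p - 96, i.e. p* = 490 and q* = 2844.
The ceiling of 217 is below the equilibrium price 490, so it binds.
At p = 217: qd = 4314 - 3·217 = 3663 and qs = 6·217 - 96 = 1206.
Quantity traded falls to 1206. At q = 1206 the demand price is (4314 - 1206)/3 = 1036 and the supply price is (96 + 1206)/6 = 217.
Deadweight loss = ½ · (1036 - 217) · (2844 - 1206) = ½ · 819 · 1638 = 670761.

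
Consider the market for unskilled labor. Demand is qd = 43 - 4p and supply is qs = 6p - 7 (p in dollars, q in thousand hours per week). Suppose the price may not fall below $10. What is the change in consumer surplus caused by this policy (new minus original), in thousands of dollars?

Without the control the market clears where 43 - 4p = 6p - 7, i.e. p* = 5 and q* = 23.
Because the floor (10) lies above the market-clearing price, it is binding.
At p = 10: qd = 43 - 4·10 = 3 and qs = 6·10 - 7 = 53.
Consumer surplus without the control is ½ · (10.75 - 5) · 23 = 66.125.
With the floor, consumers buy 3 units at 10, so CS = ½ · (10.75 - 10) · 3 = 1.125.
Change in consumer surplus = 1.125 - 66.125 = -65.

-65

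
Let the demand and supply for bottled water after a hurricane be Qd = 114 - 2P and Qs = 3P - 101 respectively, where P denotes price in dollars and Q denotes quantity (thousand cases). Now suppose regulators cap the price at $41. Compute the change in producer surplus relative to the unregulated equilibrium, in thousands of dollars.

In a free market, 114 - 2P = 3P - 101 gives the equilibrium P* = 43, Q* = 28.
Since 41 < 43, the ceiling is binding.
At P = 41: Qd = 114 - 2·41 = 32 and Qs = 3·41 - 101 = 22.
Producer surplus without the control is ½ · (43 - 101/3) · 28 = 392/3.
With the ceiling, producers sell 22 units at 41, so PS = ½ · (41 - 101/3) · 22 = 242/3.
Change in producer surplus = 242/3 - 392/3 = -50.

-50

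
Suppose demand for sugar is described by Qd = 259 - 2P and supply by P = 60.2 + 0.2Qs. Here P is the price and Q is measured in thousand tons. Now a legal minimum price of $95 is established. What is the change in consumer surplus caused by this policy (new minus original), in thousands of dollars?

-1260

Rearranging supply gives Qs = 5P - 301. Without the control the market clears where 259 - 2P = 5P - 301, i.e. P* = 80 and Q* = 99.
Since 95 > 80, the floor is binding.
At P = 95: Qd = 259 - 2·95 = 69 and Qs = 5·95 - 301 = 174.
Consumer surplus without the control is ½ · (129.5 - 80) · 99 = 2450.25.
With the floor, consumers buy 69 units at 95, so CS = ½ · (129.5 - 95) · 69 = 1190.25.
Change in consumer surplus = 1190.25 - 2450.25 = -1260.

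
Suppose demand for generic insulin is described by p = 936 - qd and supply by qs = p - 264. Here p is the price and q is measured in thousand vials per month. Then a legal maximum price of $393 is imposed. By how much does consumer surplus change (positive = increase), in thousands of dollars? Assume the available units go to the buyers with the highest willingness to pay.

5278.5

Rearranging demand gives qd = 936 - p. Equilibrium: 936 - p = p - 264, so 1200 = 2p and p* = 600, q* = 336.
Because the ceiling (393) lies below the market-clearing price, it is binding.
At p = 393: qd = 936 - 393 = 543 and qs = 393 - 264 = 129.
Consumer surplus without the control is ½ · (936 - 600) · 336 = 56448.
With the ceiling, 129 units are sold at 393 (assume they go to the highest-value buyers). The demand price at q = 129 is 807, so CS = ½ · [(936 - 393) + (807 - 393)] · 129 = 61726.5.
Change in consumer surplus = 61726.5 - 56448 = 5278.5.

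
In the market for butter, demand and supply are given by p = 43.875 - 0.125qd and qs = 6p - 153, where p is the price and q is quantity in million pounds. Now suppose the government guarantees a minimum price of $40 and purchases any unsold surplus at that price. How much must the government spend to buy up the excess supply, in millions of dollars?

Rearranging demand gives qd = 351 - 8p. Without the control the market clears where 351 - 8p = 6p - 153, i.e. p* = 36 and q* = 63.
Since 40 > 36, the floor is binding.
At p = 40: qd = 351 - 8·40 = 31 and qs = 6·40 - 153 = 87.
Surplus = qs - qd = 56.
Government expenditure = surplus × support price = 56 × 40 = 2240.

2240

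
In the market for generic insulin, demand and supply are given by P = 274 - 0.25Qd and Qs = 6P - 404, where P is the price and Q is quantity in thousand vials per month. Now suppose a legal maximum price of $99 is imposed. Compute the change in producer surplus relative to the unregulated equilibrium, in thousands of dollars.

-17493

Rearranging demand gives Qd = 1096 - 4P. Setting quantity demanded equal to quantity supplied, 1096 - 4P = 6P - 404, gives P* = 150 and Q* = 496.
Because the ceiling (99) lies below the market-clearing price, it is binding.
At P = 99: Qd = 1096 - 4·99 = 700 and Qs = 6·99 - 404 = 190.
Producer surplus without the control is ½ · (150 - 202/3) · 496 = 61504/3.
With the ceiling, producers sell 190 units at 99, so PS = ½ · (99 - 202/3) · 190 = 9025/3.
Change in producer surplus = 9025/3 - 61504/3 = -17493.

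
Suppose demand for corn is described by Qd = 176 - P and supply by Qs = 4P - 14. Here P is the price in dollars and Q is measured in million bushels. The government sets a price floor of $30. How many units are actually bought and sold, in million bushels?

138

In a free market, 176 - P = 4P - 14 gives the equilibrium P* = 38, Q* = 138.
The floor of 30 is below the equilibrium price 38, so it is not binding; the market clears at P* = 38, Q* = 138.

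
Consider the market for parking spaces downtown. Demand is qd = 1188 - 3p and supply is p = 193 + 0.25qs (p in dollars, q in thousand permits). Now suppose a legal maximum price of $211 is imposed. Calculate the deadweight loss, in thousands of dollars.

22218

Rearranging supply gives qs = 4p - 772. Without the control the market clears where 1188 - 3p = 4p - 772, i.e. p* = 280 and q* = 348.
Since 211 < 280, the ceiling is binding.
At p = 211: qd = 1188 - 3·211 = 555 and qs = 4·211 - 772 = 72.
Quantity traded falls to 72. At q = 72 the demand price is (1188 - 72)/3 = 372 and the supply price is (772 + 72)/4 = 211.
Deadweight loss = ½ · (372 - 211) · (348 - 72) = ½ · 161 · 276 = 22218.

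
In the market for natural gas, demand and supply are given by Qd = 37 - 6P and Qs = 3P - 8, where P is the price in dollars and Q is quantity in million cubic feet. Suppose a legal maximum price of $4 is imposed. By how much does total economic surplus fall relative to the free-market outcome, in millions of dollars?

2.25

In a free market, 37 - 6P = 3P - 8 gives the equilibrium P* = 5, Q* = 7.
The ceiling of 4 is below the equilibrium price 5, so it binds.
At P = 4: Qd = 37 - 6·4 = 13 and Qs = 3·4 - 8 = 4.
Quantity traded falls to 4. At Q = 4 the demand price is (37 - 4)/6 = 5.5 and the supply price is (8 + 4)/3 = 4.
Deadweight loss = ½ · (5.5 - 4) · (7 - 4) = ½ · 1.5 · 3 = 2.25.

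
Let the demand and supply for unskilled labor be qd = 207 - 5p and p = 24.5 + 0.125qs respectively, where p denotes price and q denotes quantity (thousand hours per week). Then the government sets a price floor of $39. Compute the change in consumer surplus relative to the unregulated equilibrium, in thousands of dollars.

-256

Rearranging supply gives qs = 8p - 196. Equilibrium: 207 - 5p = 8p - 196, so 403 = 13p and p* = 31, q* = 52.
Since 39 > 31, the floor is binding.
At p = 39: qd = 207 - 5·39 = 12 and qs = 8·39 - 196 = 116.
Consumer surplus without the control is ½ · (41.4 - 31) · 52 = 270.4.
With the floor, consumers buy 12 units at 39, so CS = ½ · (41.4 - 39) · 12 = 14.4.
Change in consumer surplus = 14.4 - 270.4 = -256.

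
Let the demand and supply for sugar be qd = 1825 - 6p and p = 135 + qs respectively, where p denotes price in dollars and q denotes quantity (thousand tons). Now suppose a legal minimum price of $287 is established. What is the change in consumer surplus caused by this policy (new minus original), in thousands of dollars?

Rearranging supply gives qs = p - 135. In a free market, 1825 - 6p = p - 135 gives the equilibrium p* = 280, q* = 145.
Because the floor (287) lies above the market-clearing price, it is binding.
At p = 287: qd = 1825 - 6·287 = 103 and qs = 287 - 135 = 152.
Consumer surplus without the control is ½ · (1825/6 - 280) · 145 = 21025/12.
With the floor, consumers buy 103 units at 287, so CS = ½ · (1825/6 - 287) · 103 = 10609/12.
Change in consumer surplus = 10609/12 - 21025/12 = -868.

-868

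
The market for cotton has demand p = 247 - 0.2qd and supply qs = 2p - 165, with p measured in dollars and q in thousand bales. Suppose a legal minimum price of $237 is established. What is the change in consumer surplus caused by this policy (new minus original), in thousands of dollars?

-5272.5

Rearranging demand gives qd = 1235 - 5p. Setting quantity demanded equal to quantity supplied, 1235 - 5p = 2p - 165, gives p* = 200 and q* = 235.
Because the floor (237) lies above the market-clearing price, it is binding.
At p = 237: qd = 1235 - 5·237 = 50 and qs = 2·237 - 165 = 309.
Consumer surplus without the control is ½ · (247 - 200) · 235 = 5522.5.
With the floor, consumers buy 50 units at 237, so CS = ½ · (247 - 237) · 50 = 250.
Change in consumer surplus = 250 - 5522.5 = -5272.5.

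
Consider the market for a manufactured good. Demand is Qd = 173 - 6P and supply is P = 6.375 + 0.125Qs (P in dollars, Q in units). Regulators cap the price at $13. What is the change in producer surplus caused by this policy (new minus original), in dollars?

Rearranging supply gives Qs = 8P - 51. Equilibrium: 173 - 6P = 8P - 51, so 224 = 14P and P* = 16, Q* = 77.
Because the ceiling (13) lies below the market-clearing price, it is binding.
At P = 13: Qd = 173 - 6·13 = 95 and Qs = 8·13 - 51 = 53.
Producer surplus without the control is ½ · (16 - 6.375) · 77 = 370.5625.
With the ceiling, producers sell 53 units at 13, so PS = ½ · (13 - 6.375) · 53 = 175.5625.
Change in producer surplus = 175.5625 - 370.5625 = -195.

-195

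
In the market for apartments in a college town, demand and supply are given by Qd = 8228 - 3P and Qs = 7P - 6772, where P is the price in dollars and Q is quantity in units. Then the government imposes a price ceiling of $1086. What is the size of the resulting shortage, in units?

4140

In a free market, 8228 - 3P = 7P - 6772 gives the equilibrium P* = 1500, Q* = 3728.
The ceiling of 1086 is below the equilibrium price 1500, so it binds.
At P = 1086: Qd = 8228 - 3·1086 = 4970 and Qs = 7·1086 - 6772 = 830.
Shortage = Qd - Qs = 4970 - 830 = 4140.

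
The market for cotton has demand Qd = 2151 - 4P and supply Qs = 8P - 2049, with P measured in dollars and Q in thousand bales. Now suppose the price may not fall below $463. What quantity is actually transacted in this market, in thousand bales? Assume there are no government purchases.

299

Equilibrium: 2151 - 4P = 8P - 2049, so 4200 = 12P and P* = 350, Q* = 751.
The floor of 463 is above the equilibrium price 350, so it binds.
At P = 463: Qd = 2151 - 4·463 = 299 and Qs = 8·463 - 2049 = 1655.
The quantity actually transacted is the short side, demand: 299.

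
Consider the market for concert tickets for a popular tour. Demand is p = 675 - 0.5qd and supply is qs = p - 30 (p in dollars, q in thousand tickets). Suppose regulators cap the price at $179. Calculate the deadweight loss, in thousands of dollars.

59220.75

Rearranging demand gives qd = 1350 - 2p. In a free market, 1350 - 2p = p - 30 gives the equilibrium p* = 460, q* = 430.
Since 179 < 460, the ceiling is binding.
At p = 179: qd = 1350 - 2·179 = 992 and qs = 179 - 30 = 149.
Quantity traded falls to 149. At q = 149 the demand price is (1350 - 149)/2 = 600.5 and the supply price is 30 + 149 = 179.
Deadweight loss = ½ · (600.5 - 179) · (430 - 149) = ½ · 421.5 · 281 = 59220.75.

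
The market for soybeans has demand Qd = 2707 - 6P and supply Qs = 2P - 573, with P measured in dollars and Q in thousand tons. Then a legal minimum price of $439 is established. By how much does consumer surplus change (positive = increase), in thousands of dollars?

-4640

Setting quantity demanded equal to quantity supplied, 2707 - 6P = 2P - 573, gives P* = 410 and Q* = 247.
Since 439 > 410, the floor is binding.
At P = 439: Qd = 2707 - 6·439 = 73 and Qs = 2·439 - 573 = 305.
Consumer surplus without the control is ½ · (2707/6 - 410) · 247 = 61009/12.
With the floor, consumers buy 73 units at 439, so CS = ½ · (2707/6 - 439) · 73 = 5329/12.
Change in consumer surplus = 5329/12 - 61009/12 = -4640.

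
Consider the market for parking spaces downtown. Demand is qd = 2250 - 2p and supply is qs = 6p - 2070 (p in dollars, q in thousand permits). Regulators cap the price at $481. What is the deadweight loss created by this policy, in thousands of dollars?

Without the control the market clears where 2250 - 2p = 6p - 2070, i.e. p* = 540 and q* = 1170.
The ceiling of 481 is below the equilibrium price 540, so it binds.
At p = 481: qd = 2250 - 2·481 = 1288 and qs = 6·481 - 2070 = 816.
Quantity traded falls to 816. At q = 816 the demand price is (2250 - 816)/2 = 717 and the supply price is (2070 + 816)/6 = 481.
Deadweight loss = ½ · (717 - 481) · (1170 - 816) = ½ · 236 · 354 = 41772.

41772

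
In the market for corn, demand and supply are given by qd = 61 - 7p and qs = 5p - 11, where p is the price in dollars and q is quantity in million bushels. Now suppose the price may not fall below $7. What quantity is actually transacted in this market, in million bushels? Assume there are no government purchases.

Equilibrium: 61 - 7p = 5p - 11, so 72 = 12p and p* = 6, q* = 19.
Since 7 > 6, the floor is binding.
At p = 7: qd = 61 - 7·7 = 12 and qs = 5·7 - 11 = 24.
The quantity actually transacted is the short side, demand: 12.

12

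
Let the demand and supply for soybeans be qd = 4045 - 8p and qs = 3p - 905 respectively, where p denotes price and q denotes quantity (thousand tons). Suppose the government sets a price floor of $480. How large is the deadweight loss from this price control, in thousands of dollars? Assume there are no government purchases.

Setting quantity demanded equal to quantity supplied, 4045 - 8p = 3p - 905, gives p* = 450 and q* = 445.
Because the floor (480) lies above the market-clearing price, it is binding.
At p = 480: qd = 4045 - 8·480 = 205 and qs = 3·480 - 905 = 535.
Quantity traded falls to 205. At q = 205 the demand price is (4045 - 205)/8 = 480 and the supply price is (905 + 205)/3 = 370.
Deadweight loss = ½ · (480 - 370) · (445 - 205) = ½ · 110 · 240 = 13200.

13200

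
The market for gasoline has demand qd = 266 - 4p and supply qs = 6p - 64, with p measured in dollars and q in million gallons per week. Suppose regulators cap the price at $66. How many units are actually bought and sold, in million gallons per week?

134

In a free market, 266 - 4p = 6p - 64 gives the equilibrium p* = 33, q* = 134.
The ceiling of 66 is above the equilibrium price 33, so it is not binding; the market clears at p* = 33, q* = 134.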